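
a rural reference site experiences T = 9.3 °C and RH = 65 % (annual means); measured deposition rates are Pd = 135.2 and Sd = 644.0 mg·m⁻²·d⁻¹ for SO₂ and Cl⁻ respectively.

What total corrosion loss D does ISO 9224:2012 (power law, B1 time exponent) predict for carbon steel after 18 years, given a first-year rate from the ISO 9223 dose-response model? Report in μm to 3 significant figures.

D(18) = 656 μm

carbon steel: T≤10 °C ⇒ hinge +0.150·(9.3−10) = -0.1050
  sulphur-dioxide contribution → 75 μm/a
  chloride contribution → 69.7 μm/a
  ⇒ r_corr(carbon steel) = 144.7 μm/a
ISO 9224: D(t) = r_corr · t^b with b = 0.523 (carbon steel, B1)
  D(18) = 144.7 × 18^0.523 = 144.7 × 4.534 = 656.1 μm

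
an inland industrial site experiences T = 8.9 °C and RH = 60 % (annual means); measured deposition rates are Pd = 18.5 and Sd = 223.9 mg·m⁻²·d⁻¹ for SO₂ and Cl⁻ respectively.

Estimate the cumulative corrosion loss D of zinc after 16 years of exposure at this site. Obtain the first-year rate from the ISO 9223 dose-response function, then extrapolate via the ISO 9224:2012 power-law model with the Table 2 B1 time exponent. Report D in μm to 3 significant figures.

zinc: f(T) = +0.038·(T−10) [T≤10 °C] = -0.0418
  sulphur-dioxide contribution → 0.7057 μm/a
  chloride contribution → 1.317 μm/a
  ⇒ r_corr(zinc) = 2.023 μm/a
Power-law: D(16) = r_corr · 16^0.813
  D(16) = 2.023 × 16^0.813 = 2.023 × 9.527 = 19.27 μm

D(16) = 19.3 μm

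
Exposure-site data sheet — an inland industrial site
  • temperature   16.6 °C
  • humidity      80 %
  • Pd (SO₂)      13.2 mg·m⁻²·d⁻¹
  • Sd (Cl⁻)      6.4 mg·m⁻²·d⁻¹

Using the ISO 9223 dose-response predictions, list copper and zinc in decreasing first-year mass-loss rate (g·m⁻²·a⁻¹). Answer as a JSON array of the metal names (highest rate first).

copper: temperature factor f = -0.080·(6.6) = -0.5280
  Pd branch = 0.0053·Pd^0.26·e^(0.059·RH+f) = 0.6858 μm/a
  Sd branch = 0.01025·Sd^0.27·e^(0.036·RH+0.049·T) = 0.6799 μm/a
  r_corr = 0.6858 + 0.6799 = 1.366 μm/a
  mass loss = 1.366 μm/a × 8.96 g/cm³ = 12.24 g·m⁻²·a⁻¹
zinc: T>10 °C ⇒ hinge -0.071·(16.6−10) = -0.4686
  Pd branch = 0.0129·Pd^0.44·e^(0.046·RH+f) = 0.9962 μm/a
  Sd branch = 0.0175·Sd^0.57·e^(0.008·RH+0.085·T) = 0.392 μm/a
  r_corr = 0.9962 + 0.392 = 1.388 μm/a
  mass loss = 1.388 μm/a × 7.14 g/cm³ = 9.912 g·m⁻²·a⁻¹
Ordering by g·m⁻²·a⁻¹: copper (12.2) > zinc (9.91)

["copper", "zinc"]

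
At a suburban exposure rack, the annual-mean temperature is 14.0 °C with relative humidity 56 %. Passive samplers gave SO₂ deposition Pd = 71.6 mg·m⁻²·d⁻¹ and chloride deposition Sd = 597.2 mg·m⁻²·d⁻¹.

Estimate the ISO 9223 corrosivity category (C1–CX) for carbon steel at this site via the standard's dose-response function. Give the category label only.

C5

carbon steel: f(T) = -0.054·(T−10) [T>10 °C] = -0.2160
  sulphur-dioxide contribution → 40.28 μm/a
  chloride contribution → 59.65 μm/a
  total first-year rate 99.93 μm/a
ISO 9223 Table 2 (carbon steel): 80 < 99.9 ≤ 200 μm/a ⇒ C5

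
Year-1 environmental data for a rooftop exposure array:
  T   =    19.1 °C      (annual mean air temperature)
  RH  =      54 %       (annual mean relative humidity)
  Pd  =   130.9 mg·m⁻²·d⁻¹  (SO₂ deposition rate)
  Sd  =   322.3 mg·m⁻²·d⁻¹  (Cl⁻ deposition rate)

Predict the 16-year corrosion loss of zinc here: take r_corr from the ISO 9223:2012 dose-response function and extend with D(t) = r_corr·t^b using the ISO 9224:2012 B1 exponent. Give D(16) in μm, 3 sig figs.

zinc: f(T) = -0.071·(T−10) [T>10 °C] = -0.6461
  Pd branch = 0.0129·Pd^0.44·e^(0.046·RH+f) = 0.6922 μm/a
  Sd branch = 0.0175·Sd^0.57·e^(0.008·RH+0.085·T) = 3.677 μm/a
  sum: 0.6922 + 3.677 → r_corr = 4.369 μm/a
Long-term exponent b (ISO 9224 Table 2, B1) = 0.813
  D(16) = 4.369 × 16^0.813 = 4.369 × 9.527 = 41.62 μm

D(16) = 41.6 μm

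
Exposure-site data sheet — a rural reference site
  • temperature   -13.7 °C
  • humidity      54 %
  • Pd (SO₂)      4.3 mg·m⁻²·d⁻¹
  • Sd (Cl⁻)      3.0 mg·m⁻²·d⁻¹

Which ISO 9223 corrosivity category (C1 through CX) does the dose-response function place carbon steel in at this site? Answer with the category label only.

C1

carbon steel: temperature factor f = +0.150·(-23.7) = -3.5550
  sulphur-dioxide contribution → 0.3181 μm/a
  chloride contribution → 0.6924 μm/a
  total first-year rate 1.01 μm/a
Category bounds: 0…1.3 μm/a bracket r_corr ⇒ C1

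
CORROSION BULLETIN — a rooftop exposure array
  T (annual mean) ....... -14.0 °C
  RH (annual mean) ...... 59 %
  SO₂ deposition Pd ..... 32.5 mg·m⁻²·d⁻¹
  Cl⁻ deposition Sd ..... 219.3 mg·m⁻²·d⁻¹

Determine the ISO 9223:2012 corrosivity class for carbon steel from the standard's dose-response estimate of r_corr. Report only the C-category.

C2

carbon steel: temperature factor f = +0.150·(-24.0) = -3.6000
  sulphur-dioxide contribution → 0.962 μm/a
  chloride contribution → 11.55 μm/a
  total first-year rate 12.51 μm/a
12.5 μm/a falls in (1.3, 25] for carbon steel → category C2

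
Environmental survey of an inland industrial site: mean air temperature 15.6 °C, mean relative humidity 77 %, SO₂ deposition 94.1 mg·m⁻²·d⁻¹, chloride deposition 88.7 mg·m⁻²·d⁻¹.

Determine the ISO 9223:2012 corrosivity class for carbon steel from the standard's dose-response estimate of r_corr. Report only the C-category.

C5

carbon steel: f(T) = -0.054·(T−10) [T>10 °C] = -0.3024
  sulphur-dioxide contribution → 64.82 μm/a
  chloride contribution → 38.98 μm/a
  total first-year rate 103.8 μm/a
ISO 9223 Table 2 (carbon steel): 80 < 104 ≤ 200 μm/a ⇒ C5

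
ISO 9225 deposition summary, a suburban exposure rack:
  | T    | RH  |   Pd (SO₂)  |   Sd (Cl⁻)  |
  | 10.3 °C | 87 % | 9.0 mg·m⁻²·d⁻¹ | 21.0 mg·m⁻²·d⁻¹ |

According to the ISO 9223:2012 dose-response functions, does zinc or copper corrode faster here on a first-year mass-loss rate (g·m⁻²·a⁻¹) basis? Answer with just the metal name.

zinc: T>10 °C ⇒ hinge -0.071·(10.3−10) = -0.0213
  SO₂ term: 0.0129·9.0^0.44·exp(0.046·87-0.0213) = 1.817
  Sd branch = 0.0175·Sd^0.57·e^(0.008·RH+0.085·T) = 0.4777 μm/a
  sum: 1.817 + 0.4777 → r_corr = 2.294 μm/a
  mass loss = 2.294 μm/a × 7.14 g/cm³ = 16.38 g·m⁻²·a⁻¹
copper: temperature factor f = -0.080·(0.3) = -0.0240
  Pd branch = 0.0053·Pd^0.26·e^(0.059·RH+f) = 1.553 μm/a
  Sd branch = 0.01025·Sd^0.27·e^(0.036·RH+0.049·T) = 0.8854 μm/a
  sum: 1.553 + 0.8854 → r_corr = 2.438 μm/a
  mass loss = 2.438 μm/a × 8.96 g/cm³ = 21.85 g·m⁻²·a⁻¹
Ordering by g·m⁻²·a⁻¹: copper (21.8) > zinc (16.4)

copper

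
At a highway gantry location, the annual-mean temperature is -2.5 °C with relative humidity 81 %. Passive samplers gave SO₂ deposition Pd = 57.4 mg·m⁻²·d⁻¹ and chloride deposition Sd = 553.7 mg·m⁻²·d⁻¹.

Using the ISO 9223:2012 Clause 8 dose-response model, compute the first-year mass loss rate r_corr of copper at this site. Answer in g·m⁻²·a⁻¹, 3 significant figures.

copper: T≤10 °C ⇒ hinge +0.126·(-2.5−10) = -1.5750
  SO₂ term: 0.0053·57.4^0.26·exp(0.059·81-1.5750) = 0.3742
  Sd branch = 0.01025·Sd^0.27·e^(0.036·RH+0.049·T) = 0.9217 μm/a
  r_corr = 0.3742 + 0.9217 = 1.296 μm/a
Convert to mass loss: 1.296 μm/a × 8.96 g/cm³ = 11.61 g·m⁻²·a⁻¹

r_corr = 11.6 g·m⁻²·a⁻¹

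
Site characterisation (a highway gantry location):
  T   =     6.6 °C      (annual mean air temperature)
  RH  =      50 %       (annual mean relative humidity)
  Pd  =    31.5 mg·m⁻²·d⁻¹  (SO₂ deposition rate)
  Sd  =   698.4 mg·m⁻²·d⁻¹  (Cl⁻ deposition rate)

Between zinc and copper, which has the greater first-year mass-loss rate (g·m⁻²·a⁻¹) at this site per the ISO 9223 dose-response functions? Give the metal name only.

zinc

zinc: f(T) = +0.038·(T−10) [T≤10 °C] = -0.1292
  SO₂ term: 0.0129·31.5^0.44·exp(0.046·50-0.1292) = 0.516
  Cl⁻ term: 0.0175·698.4^0.57·exp(0.008·50+0.085·6.6) = 1.912
  sum: 0.516 + 1.912 → r_corr = 2.428 μm/a
  mass loss = 2.428 μm/a × 7.14 g/cm³ = 17.34 g·m⁻²·a⁻¹
copper: T≤10 °C ⇒ hinge +0.126·(6.6−10) = -0.4284
  SO₂ term: 0.0053·31.5^0.26·exp(0.059·50-0.4284) = 0.1618
  Sd branch = 0.01025·Sd^0.27·e^(0.036·RH+0.049·T) = 0.5021 μm/a
  r_corr = 0.1618 + 0.5021 = 0.6639 μm/a
  mass loss = 0.6639 μm/a × 8.96 g/cm³ = 5.949 g·m⁻²·a⁻¹
Ordering by g·m⁻²·a⁻¹: zinc (17.3) > copper (5.95)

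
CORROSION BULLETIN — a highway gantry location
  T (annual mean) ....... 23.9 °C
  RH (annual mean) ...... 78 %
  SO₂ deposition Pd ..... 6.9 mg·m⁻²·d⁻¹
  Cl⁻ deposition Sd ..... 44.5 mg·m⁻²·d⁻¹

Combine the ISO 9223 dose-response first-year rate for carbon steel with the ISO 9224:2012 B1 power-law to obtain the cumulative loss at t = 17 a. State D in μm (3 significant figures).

D(17) = 209 μm

carbon steel: temperature factor f = -0.054·(13.9) = -0.7506
  Pd branch = 1.77·Pd^0.52·e^(0.02·RH+f) = 10.86 μm/a
  Cl⁻ term: 0.102·44.5^0.62·exp(0.033·78+0.04·23.9) = 36.61
  r_corr = 10.86 + 36.61 = 47.47 μm/a
ISO 9224: D(t) = r_corr · t^b with b = 0.523 (carbon steel, B1)
  D(17) = 47.47 × 17^0.523 = 47.47 × 4.401 = 208.9 μm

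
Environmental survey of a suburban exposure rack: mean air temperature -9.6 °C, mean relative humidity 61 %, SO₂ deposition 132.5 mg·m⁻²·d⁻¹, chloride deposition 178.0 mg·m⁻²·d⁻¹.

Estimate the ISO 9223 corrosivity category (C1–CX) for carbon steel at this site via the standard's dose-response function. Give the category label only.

C2

carbon steel: temperature factor f = +0.150·(-19.6) = -2.9400
  Pd branch = 1.77·Pd^0.52·e^(0.02·RH+f) = 4.023 μm/a
  Cl⁻ term: 0.102·178.0^0.62·exp(0.033·61+0.04·-9.6) = 12.92
  sum: 4.023 + 12.92 → r_corr = 16.94 μm/a
Category bounds: 1.3…25 μm/a bracket r_corr ⇒ C2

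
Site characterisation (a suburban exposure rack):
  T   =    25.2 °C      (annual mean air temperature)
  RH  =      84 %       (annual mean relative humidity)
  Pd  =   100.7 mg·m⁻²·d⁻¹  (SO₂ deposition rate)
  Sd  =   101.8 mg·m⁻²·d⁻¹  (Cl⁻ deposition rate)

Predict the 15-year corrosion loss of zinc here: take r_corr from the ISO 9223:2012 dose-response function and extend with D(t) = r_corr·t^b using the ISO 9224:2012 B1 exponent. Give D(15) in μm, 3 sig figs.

D(15) = 51.2 μm

zinc: T>10 °C ⇒ hinge -0.071·(25.2−10) = -1.0792
  sulphur-dioxide contribution → 1.59 μm/a
  chloride contribution → 4.07 μm/a
  total first-year rate 5.659 μm/a
ISO 9224: D(t) = r_corr · t^b with b = 0.813 (zinc, B1)
  D(15) = 5.659 × 15^0.813 = 5.659 × 9.04 = 51.16 μm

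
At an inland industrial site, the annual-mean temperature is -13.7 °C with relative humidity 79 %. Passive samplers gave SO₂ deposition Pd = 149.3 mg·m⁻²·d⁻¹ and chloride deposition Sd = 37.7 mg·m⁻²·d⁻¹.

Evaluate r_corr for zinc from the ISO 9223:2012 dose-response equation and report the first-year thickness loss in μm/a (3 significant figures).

r_corr = 1.88 μm/a

zinc: T≤10 °C ⇒ hinge +0.038·(-13.7−10) = -0.9006
  sulphur-dioxide contribution → 1.796 μm/a
  chloride contribution → 0.08134 μm/a
  total first-year rate 1.877 μm/a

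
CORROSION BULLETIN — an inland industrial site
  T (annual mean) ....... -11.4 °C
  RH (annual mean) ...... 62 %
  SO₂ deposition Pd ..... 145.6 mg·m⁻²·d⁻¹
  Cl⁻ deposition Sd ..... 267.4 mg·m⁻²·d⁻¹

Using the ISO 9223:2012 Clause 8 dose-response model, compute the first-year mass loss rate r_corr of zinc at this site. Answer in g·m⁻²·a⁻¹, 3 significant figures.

r_corr = 8.21 g·m⁻²·a⁻¹

zinc: f(T) = +0.038·(T−10) [T≤10 °C] = -0.8132
  sulphur-dioxide contribution → 0.8868 μm/a
  chloride contribution → 0.2637 μm/a
  ⇒ r_corr(zinc) = 1.15 μm/a
Convert to mass loss: 1.15 μm/a × 7.14 g/cm³ = 8.214 g·m⁻²·a⁻¹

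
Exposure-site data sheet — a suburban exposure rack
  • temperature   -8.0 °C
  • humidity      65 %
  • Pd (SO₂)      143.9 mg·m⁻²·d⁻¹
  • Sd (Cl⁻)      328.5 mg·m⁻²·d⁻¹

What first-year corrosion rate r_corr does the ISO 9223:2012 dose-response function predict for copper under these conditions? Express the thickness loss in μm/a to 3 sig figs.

copper: temperature factor f = +0.126·(-18.0) = -2.2680
  Pd branch = 0.0053·Pd^0.26·e^(0.059·RH+f) = 0.09245 μm/a
  Sd branch = 0.01025·Sd^0.27·e^(0.036·RH+0.049·T) = 0.3437 μm/a
  r_corr = 0.09245 + 0.3437 = 0.4362 μm/a

r_corr = 0.436 μm/a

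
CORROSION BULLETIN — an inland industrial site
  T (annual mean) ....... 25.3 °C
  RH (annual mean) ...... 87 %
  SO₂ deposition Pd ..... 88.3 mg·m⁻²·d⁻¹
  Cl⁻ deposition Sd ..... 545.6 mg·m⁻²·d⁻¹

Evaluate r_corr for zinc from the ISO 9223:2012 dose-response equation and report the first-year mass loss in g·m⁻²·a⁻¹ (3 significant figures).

r_corr = 90.4 g·m⁻²·a⁻¹

zinc: temperature factor f = -0.071·(15.3) = -1.0863
  Pd branch = 0.0129·Pd^0.44·e^(0.046·RH+f) = 1.71 μm/a
  Cl⁻ term: 0.0175·545.6^0.57·exp(0.008·87+0.085·25.3) = 10.95
  sum: 1.71 + 10.95 → r_corr = 12.66 μm/a
Convert to mass loss: 12.66 μm/a × 7.14 g/cm³ = 90.37 g·m⁻²·a⁻¹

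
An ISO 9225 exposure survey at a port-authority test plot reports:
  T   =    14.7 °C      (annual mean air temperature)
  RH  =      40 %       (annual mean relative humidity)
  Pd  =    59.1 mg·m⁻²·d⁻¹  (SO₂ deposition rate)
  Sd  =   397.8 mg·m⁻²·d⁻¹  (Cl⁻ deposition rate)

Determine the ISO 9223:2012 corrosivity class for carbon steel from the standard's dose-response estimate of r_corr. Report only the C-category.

C4

carbon steel: T>10 °C ⇒ hinge -0.054·(14.7−10) = -0.2538
  Pd branch = 1.77·Pd^0.52·e^(0.02·RH+f) = 25.49 μm/a
  Cl⁻ term: 0.102·397.8^0.62·exp(0.033·40+0.04·14.7) = 28.12
  sum: 25.49 + 28.12 → r_corr = 53.61 μm/a
ISO 9223 Table 2 (carbon steel): 50 < 53.6 ≤ 80 μm/a ⇒ C4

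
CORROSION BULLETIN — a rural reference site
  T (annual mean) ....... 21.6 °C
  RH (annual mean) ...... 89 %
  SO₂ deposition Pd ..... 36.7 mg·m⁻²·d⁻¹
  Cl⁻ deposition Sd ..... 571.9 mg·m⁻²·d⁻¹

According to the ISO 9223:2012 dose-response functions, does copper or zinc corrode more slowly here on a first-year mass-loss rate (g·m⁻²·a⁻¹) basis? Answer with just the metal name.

copper: f(T) = -0.080·(T−10) [T>10 °C] = -0.9280
  Pd branch = 0.0053·Pd^0.26·e^(0.059·RH+f) = 1.02 μm/a
  Sd branch = 0.01025·Sd^0.27·e^(0.036·RH+0.049·T) = 4.04 μm/a
  r_corr = 1.02 + 4.04 = 5.059 μm/a
  mass loss = 5.059 μm/a × 8.96 g/cm³ = 45.33 g·m⁻²·a⁻¹
zinc: f(T) = -0.071·(T−10) [T>10 °C] = -0.8236
  SO₂ term: 0.0129·36.7^0.44·exp(0.046·89-0.8236) = 1.657
  Cl⁻ term: 0.0175·571.9^0.57·exp(0.008·89+0.085·21.6) = 8.342
  r_corr = 1.657 + 8.342 = 10 μm/a
  mass loss = 10 μm/a × 7.14 g/cm³ = 71.4 g·m⁻²·a⁻¹
Ordering by g·m⁻²·a⁻¹: zinc (71.4) > copper (45.3)

copper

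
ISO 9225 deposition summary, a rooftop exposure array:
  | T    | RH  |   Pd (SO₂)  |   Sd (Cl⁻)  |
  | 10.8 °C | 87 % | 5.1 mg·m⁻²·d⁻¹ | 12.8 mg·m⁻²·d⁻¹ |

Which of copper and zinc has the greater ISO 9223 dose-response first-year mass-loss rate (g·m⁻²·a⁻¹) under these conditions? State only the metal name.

copper: T>10 °C ⇒ hinge -0.080·(10.8−10) = -0.0640
  sulphur-dioxide contribution → 1.287 μm/a
  chloride contribution → 0.7938 μm/a
  ⇒ r_corr(copper) = 2.081 μm/a
  mass loss = 2.081 μm/a × 8.96 g/cm³ = 18.65 g·m⁻²·a⁻¹
zinc: temperature factor f = -0.071·(0.8) = -0.0568
  sulphur-dioxide contribution → 1.366 μm/a
  chloride contribution → 0.3759 μm/a
  ⇒ r_corr(zinc) = 1.741 μm/a
  mass loss = 1.741 μm/a × 7.14 g/cm³ = 12.43 g·m⁻²·a⁻¹
Ordering by g·m⁻²·a⁻¹: copper (18.6) > zinc (12.4)

copper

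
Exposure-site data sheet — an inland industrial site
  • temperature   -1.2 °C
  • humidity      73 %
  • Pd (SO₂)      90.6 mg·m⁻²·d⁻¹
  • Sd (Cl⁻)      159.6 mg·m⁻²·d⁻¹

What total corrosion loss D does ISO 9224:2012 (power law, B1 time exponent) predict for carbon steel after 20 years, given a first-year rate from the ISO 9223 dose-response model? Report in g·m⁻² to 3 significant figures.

D(20) = 1.50e+03 g·m⁻²

carbon steel: f(T) = +0.150·(T−10) [T≤10 °C] = -1.6800
  Pd branch = 1.77·Pd^0.52·e^(0.02·RH+f) = 14.8 μm/a
  Sd branch = 0.102·Sd^0.62·e^(0.033·RH+0.04·T) = 25.11 μm/a
  r_corr = 14.8 + 25.11 = 39.91 μm/a
ISO 9224: D(t) = r_corr · t^b with b = 0.523 (carbon steel, B1)
  D(20) = 39.91 × 20^0.523 = 39.91 × 4.791 = 191.2 μm
  Mass loss = 191.2 μm × 7.85 g/cm³ = 1501 g·m⁻²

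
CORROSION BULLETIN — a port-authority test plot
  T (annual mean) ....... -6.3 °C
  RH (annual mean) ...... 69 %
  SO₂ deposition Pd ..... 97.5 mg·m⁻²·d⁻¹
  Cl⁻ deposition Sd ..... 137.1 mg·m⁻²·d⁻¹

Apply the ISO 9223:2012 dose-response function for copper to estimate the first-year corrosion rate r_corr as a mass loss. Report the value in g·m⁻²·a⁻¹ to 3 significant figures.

r_corr = 4.23 g·m⁻²·a⁻¹

copper: temperature factor f = +0.126·(-16.3) = -2.0538
  sulphur-dioxide contribution → 0.1311 μm/a
  chloride contribution → 0.3408 μm/a
  total first-year rate 0.4718 μm/a
Convert to mass loss: 0.4718 μm/a × 8.96 g/cm³ = 4.227 g·m⁻²·a⁻¹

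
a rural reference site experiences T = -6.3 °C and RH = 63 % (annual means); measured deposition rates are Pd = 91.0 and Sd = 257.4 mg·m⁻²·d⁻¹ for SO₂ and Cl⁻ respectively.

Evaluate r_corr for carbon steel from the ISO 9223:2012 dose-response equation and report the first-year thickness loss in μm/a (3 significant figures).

carbon steel: f(T) = +0.150·(T−10) [T≤10 °C] = -2.4450
  Pd branch = 1.77·Pd^0.52·e^(0.02·RH+f) = 5.65 μm/a
  Cl⁻ term: 0.102·257.4^0.62·exp(0.033·63+0.04·-6.3) = 19.8
  r_corr = 5.65 + 19.8 = 25.45 μm/a

r_corr = 25.4 μm/a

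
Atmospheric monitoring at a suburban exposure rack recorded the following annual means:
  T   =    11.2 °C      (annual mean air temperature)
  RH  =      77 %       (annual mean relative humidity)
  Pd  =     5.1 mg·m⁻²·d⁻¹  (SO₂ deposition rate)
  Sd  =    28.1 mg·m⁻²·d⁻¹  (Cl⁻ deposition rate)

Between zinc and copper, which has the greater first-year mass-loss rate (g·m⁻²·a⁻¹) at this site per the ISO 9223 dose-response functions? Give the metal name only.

zinc: f(T) = -0.071·(T−10) [T>10 °C] = -0.0852
  SO₂ term: 0.0129·5.1^0.44·exp(0.046·77-0.0852) = 0.8379
  Cl⁻ term: 0.0175·28.1^0.57·exp(0.008·77+0.085·11.2) = 0.562
  r_corr = 0.8379 + 0.562 = 1.4 μm/a
  mass loss = 1.4 μm/a × 7.14 g/cm³ = 9.996 g·m⁻²·a⁻¹
copper: T>10 °C ⇒ hinge -0.080·(11.2−10) = -0.0960
  Pd branch = 0.0053·Pd^0.26·e^(0.059·RH+f) = 0.6911 μm/a
  Sd branch = 0.01025·Sd^0.27·e^(0.036·RH+0.049·T) = 0.6984 μm/a
  r_corr = 0.6911 + 0.6984 = 1.389 μm/a
  mass loss = 1.389 μm/a × 8.96 g/cm³ = 12.45 g·m⁻²·a⁻¹
Ordering by g·m⁻²·a⁻¹: copper (12.4) > zinc (10)

copper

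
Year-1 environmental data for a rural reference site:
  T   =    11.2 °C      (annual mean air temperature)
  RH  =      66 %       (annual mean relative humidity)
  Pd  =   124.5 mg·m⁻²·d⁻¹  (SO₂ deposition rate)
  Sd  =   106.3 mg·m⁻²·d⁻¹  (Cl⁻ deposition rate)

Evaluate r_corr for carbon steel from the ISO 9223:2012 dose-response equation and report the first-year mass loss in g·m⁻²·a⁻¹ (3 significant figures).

carbon steel: temperature factor f = -0.054·(1.2) = -0.0648
  SO₂ term: 1.77·124.5^0.52·exp(0.02·66-0.0648) = 76.31
  Sd branch = 0.102·Sd^0.62·e^(0.033·RH+0.04·T) = 25.44 μm/a
  r_corr = 76.31 + 25.44 = 101.8 μm/a
Convert to mass loss: 101.8 μm/a × 7.85 g/cm³ = 798.7 g·m⁻²·a⁻¹

r_corr = 799 g·m⁻²·a⁻¹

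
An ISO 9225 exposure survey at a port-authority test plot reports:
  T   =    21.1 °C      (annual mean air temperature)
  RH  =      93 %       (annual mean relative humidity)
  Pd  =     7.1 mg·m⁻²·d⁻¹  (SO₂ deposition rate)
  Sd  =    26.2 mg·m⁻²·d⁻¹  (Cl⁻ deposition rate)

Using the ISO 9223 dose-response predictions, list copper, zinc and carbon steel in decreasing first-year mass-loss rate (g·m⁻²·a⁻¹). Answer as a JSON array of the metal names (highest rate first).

["carbon steel", "copper", "zinc"]

copper: T>10 °C ⇒ hinge -0.080·(21.1−10) = -0.8880
  sulphur-dioxide contribution → 0.8768 μm/a
  chloride contribution → 1.98 μm/a
  total first-year rate 2.857 μm/a
  mass loss = 2.857 μm/a × 8.96 g/cm³ = 25.6 g·m⁻²·a⁻¹
zinc: T>10 °C ⇒ hinge -0.071·(21.1−10) = -0.7881
  sulphur-dioxide contribution → 1.002 μm/a
  chloride contribution → 1.424 μm/a
  total first-year rate 2.426 μm/a
  mass loss = 2.426 μm/a × 7.14 g/cm³ = 17.32 g·m⁻²·a⁻¹
carbon steel: f(T) = -0.054·(T−10) [T>10 °C] = -0.5994
  sulphur-dioxide contribution → 17.3 μm/a
  chloride contribution → 38.67 μm/a
  total first-year rate 55.97 μm/a
  mass loss = 55.97 μm/a × 7.85 g/cm³ = 439.4 g·m⁻²·a⁻¹
Ordering by g·m⁻²·a⁻¹: carbon steel (439) > copper (25.6) > zinc (17.3)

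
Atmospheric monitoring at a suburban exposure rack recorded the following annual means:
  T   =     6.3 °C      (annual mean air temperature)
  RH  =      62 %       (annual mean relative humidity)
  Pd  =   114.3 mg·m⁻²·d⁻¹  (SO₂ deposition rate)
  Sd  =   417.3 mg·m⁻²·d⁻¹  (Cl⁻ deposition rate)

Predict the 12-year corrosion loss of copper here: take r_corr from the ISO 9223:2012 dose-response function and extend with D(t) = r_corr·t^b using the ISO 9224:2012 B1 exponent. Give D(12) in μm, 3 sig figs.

D(12) = 5.80 μm

copper: T≤10 °C ⇒ hinge +0.126·(6.3−10) = -0.4662
  Pd branch = 0.0053·Pd^0.26·e^(0.059·RH+f) = 0.4421 μm/a
  Sd branch = 0.01025·Sd^0.27·e^(0.036·RH+0.049·T) = 0.6632 μm/a
  sum: 0.4421 + 0.6632 → r_corr = 1.105 μm/a
ISO 9224: D(t) = r_corr · t^b with b = 0.667 (copper, B1)
  D(12) = 1.105 × 12^0.667 = 1.105 × 5.246 = 5.798 μm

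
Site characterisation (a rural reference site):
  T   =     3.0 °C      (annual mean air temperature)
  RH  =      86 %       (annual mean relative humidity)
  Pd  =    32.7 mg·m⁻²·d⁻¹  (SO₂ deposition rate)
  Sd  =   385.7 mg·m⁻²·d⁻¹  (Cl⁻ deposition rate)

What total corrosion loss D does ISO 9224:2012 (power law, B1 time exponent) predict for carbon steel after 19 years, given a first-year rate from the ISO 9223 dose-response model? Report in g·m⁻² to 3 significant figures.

D(19) = 3.66e+03 g·m⁻²

carbon steel: temperature factor f = +0.150·(-7.0) = -1.0500
  SO₂ term: 1.77·32.7^0.52·exp(0.02·86-1.0500) = 21.21
  Cl⁻ term: 0.102·385.7^0.62·exp(0.033·86+0.04·3.0) = 78.83
  sum: 21.21 + 78.83 → r_corr = 100 μm/a
ISO 9224: D(t) = r_corr · t^b with b = 0.523 (carbon steel, B1)
  D(19) = 100 × 19^0.523 = 100 × 4.664 = 466.6 μm
  Mass loss = 466.6 μm × 7.85 g/cm³ = 3663 g·m⁻²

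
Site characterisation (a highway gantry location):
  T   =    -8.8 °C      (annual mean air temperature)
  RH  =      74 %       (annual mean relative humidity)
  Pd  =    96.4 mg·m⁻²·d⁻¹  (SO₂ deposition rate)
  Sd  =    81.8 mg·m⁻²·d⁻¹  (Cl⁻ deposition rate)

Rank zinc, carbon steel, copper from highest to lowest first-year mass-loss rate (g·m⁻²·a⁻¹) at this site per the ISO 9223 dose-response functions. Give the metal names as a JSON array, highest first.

["carbon steel", "zinc", "copper"]

zinc: f(T) = +0.038·(T−10) [T≤10 °C] = -0.7144
  sulphur-dioxide contribution → 1.418 μm/a
  chloride contribution → 0.1843 μm/a
  ⇒ r_corr(zinc) = 1.602 μm/a
  mass loss = 1.602 μm/a × 7.14 g/cm³ = 11.44 g·m⁻²·a⁻¹
carbon steel: T≤10 °C ⇒ hinge +0.150·(-8.8−10) = -2.8200
  sulphur-dioxide contribution → 4.986 μm/a
  chloride contribution → 12.65 μm/a
  total first-year rate 17.64 μm/a
  mass loss = 17.64 μm/a × 7.85 g/cm³ = 138.5 g·m⁻²·a⁻¹
copper: T≤10 °C ⇒ hinge +0.126·(-8.8−10) = -2.3688
  sulphur-dioxide contribution → 0.1281 μm/a
  chloride contribution → 0.3139 μm/a
  total first-year rate 0.442 μm/a
  mass loss = 0.442 μm/a × 8.96 g/cm³ = 3.961 g·m⁻²·a⁻¹
Ordering by g·m⁻²·a⁻¹: carbon steel (138) > zinc (11.4) > copper (3.96)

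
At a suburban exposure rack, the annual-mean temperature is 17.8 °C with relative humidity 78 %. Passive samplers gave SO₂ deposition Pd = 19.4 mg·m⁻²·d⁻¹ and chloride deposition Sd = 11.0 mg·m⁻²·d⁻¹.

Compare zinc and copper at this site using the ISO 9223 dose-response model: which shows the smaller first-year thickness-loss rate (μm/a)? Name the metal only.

copper

zinc: temperature factor f = -0.071·(7.8) = -0.5538
  SO₂ term: 0.0129·19.4^0.44·exp(0.046·78-0.5538) = 0.9885
  Sd branch = 0.0175·Sd^0.57·e^(0.008·RH+0.085·T) = 0.5817 μm/a
  sum: 0.9885 + 0.5817 → r_corr = 1.57 μm/a
copper: T>10 °C ⇒ hinge -0.080·(17.8−10) = -0.6240
  Pd branch = 0.0053·Pd^0.26·e^(0.059·RH+f) = 0.612 μm/a
  Sd branch = 0.01025·Sd^0.27·e^(0.036·RH+0.049·T) = 0.7766 μm/a
  r_corr = 0.612 + 0.7766 = 1.389 μm/a
Ordering by μm/a: zinc (1.57) > copper (1.39)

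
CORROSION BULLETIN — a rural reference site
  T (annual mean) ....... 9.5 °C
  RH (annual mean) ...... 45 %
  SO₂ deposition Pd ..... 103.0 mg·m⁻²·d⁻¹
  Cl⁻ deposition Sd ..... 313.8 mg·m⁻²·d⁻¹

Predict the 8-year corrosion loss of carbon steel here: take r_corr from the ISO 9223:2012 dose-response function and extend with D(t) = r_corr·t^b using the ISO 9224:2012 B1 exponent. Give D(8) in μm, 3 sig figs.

D(8) = 202 μm

carbon steel: f(T) = +0.150·(T−10) [T≤10 °C] = -0.0750
  Pd branch = 1.77·Pd^0.52·e^(0.02·RH+f) = 44.97 μm/a
  Sd branch = 0.102·Sd^0.62·e^(0.033·RH+0.04·T) = 23.25 μm/a
  r_corr = 44.97 + 23.25 = 68.23 μm/a
Power-law: D(8) = r_corr · 8^0.523
  D(8) = 68.23 × 8^0.523 = 68.23 × 2.967 = 202.4 μm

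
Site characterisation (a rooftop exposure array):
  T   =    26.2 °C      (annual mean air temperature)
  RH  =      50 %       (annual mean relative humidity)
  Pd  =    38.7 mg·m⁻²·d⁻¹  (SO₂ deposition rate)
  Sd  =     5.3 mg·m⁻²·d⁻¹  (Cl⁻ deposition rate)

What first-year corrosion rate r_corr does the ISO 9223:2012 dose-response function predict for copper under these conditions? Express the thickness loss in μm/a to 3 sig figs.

copper: f(T) = -0.080·(T−10) [T>10 °C] = -1.2960
  SO₂ term: 0.0053·38.7^0.26·exp(0.059·50-1.2960) = 0.07168
  Sd branch = 0.01025·Sd^0.27·e^(0.036·RH+0.049·T) = 0.3512 μm/a
  r_corr = 0.07168 + 0.3512 = 0.4229 μm/a

r_corr = 0.423 μm/a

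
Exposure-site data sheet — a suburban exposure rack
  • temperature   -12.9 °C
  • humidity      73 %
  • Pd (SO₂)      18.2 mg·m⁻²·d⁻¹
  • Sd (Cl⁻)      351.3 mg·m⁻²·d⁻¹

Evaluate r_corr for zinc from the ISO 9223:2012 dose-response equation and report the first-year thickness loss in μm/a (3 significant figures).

r_corr = 0.853 μm/a

zinc: temperature factor f = +0.038·(-22.9) = -0.8702
  Pd branch = 0.0129·Pd^0.44·e^(0.046·RH+f) = 0.5565 μm/a
  Cl⁻ term: 0.0175·351.3^0.57·exp(0.008·73+0.085·-12.9) = 0.2961
  r_corr = 0.5565 + 0.2961 = 0.8526 μm/a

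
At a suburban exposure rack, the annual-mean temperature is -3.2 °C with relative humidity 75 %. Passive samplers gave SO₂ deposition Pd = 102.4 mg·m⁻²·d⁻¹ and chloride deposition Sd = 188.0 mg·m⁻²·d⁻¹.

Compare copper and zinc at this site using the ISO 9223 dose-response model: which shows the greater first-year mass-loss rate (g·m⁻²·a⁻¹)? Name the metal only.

zinc

copper: temperature factor f = +0.126·(-13.2) = -1.6632
  sulphur-dioxide contribution → 0.2795 μm/a
  chloride contribution → 0.5361 μm/a
  ⇒ r_corr(copper) = 0.8156 μm/a
  mass loss = 0.8156 μm/a × 8.96 g/cm³ = 7.308 g·m⁻²·a⁻¹
zinc: temperature factor f = +0.038·(-13.2) = -0.5016
  sulphur-dioxide contribution → 1.886 μm/a
  chloride contribution → 0.4806 μm/a
  total first-year rate 2.367 μm/a
  mass loss = 2.367 μm/a × 7.14 g/cm³ = 16.9 g·m⁻²·a⁻¹
Ordering by g·m⁻²·a⁻¹: zinc (16.9) > copper (7.31)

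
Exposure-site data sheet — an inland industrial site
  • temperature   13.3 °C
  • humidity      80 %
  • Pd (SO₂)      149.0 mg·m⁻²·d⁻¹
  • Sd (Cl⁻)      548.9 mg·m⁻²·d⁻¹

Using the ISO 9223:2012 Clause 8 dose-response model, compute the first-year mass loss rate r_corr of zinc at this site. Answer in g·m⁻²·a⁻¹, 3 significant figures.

zinc: T>10 °C ⇒ hinge -0.071·(13.3−10) = -0.2343
  Pd branch = 0.0129·Pd^0.44·e^(0.046·RH+f) = 3.658 μm/a
  Sd branch = 0.0175·Sd^0.57·e^(0.008·RH+0.085·T) = 3.745 μm/a
  sum: 3.658 + 3.745 → r_corr = 7.403 μm/a
Convert to mass loss: 7.403 μm/a × 7.14 g/cm³ = 52.86 g·m⁻²·a⁻¹

r_corr = 52.9 g·m⁻²·a⁻¹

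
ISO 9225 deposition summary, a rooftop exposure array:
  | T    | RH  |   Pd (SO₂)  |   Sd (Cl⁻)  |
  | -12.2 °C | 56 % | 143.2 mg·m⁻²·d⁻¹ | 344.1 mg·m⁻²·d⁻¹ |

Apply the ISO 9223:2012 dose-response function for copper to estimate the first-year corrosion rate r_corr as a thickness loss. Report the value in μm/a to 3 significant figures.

r_corr = 0.237 μm/a

copper: T≤10 °C ⇒ hinge +0.126·(-12.2−10) = -2.7972
  sulphur-dioxide contribution → 0.03198 μm/a
  chloride contribution → 0.2049 μm/a
  total first-year rate 0.2369 μm/a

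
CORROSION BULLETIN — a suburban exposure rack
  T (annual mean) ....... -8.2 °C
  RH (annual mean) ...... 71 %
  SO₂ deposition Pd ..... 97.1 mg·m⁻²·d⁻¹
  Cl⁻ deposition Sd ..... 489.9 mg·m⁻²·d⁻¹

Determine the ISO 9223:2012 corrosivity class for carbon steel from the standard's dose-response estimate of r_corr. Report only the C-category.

carbon steel: temperature factor f = +0.150·(-18.2) = -2.7300
  sulphur-dioxide contribution → 5.157 μm/a
  chloride contribution → 35.61 μm/a
  ⇒ r_corr(carbon steel) = 40.77 μm/a
Category bounds: 25…50 μm/a bracket r_corr ⇒ C3

C3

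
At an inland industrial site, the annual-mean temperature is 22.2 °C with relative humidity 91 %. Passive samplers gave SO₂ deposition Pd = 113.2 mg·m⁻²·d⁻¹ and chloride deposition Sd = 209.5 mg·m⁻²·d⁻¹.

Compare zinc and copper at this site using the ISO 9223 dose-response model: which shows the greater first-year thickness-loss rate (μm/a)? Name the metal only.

zinc: f(T) = -0.071·(T−10) [T>10 °C] = -0.8662
  Pd branch = 0.0129·Pd^0.44·e^(0.046·RH+f) = 2.858 μm/a
  Sd branch = 0.0175·Sd^0.57·e^(0.008·RH+0.085·T) = 5.033 μm/a
  r_corr = 2.858 + 5.033 = 7.891 μm/a
copper: f(T) = -0.080·(T−10) [T>10 °C] = -0.9760
  SO₂ term: 0.0053·113.2^0.26·exp(0.059·91-0.9760) = 1.466
  Cl⁻ term: 0.01025·209.5^0.27·exp(0.036·91+0.049·22.2) = 3.409
  r_corr = 1.466 + 3.409 = 4.875 μm/a
Ordering by μm/a: zinc (7.89) > copper (4.87)

zinc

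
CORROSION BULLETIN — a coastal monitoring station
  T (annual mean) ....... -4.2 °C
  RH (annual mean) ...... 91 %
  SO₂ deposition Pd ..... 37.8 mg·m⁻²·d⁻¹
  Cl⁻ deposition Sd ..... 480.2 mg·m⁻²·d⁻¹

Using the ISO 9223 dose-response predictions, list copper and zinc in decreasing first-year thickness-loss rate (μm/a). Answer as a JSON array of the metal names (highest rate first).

["zinc", "copper"]

copper: temperature factor f = +0.126·(-14.2) = -1.7892
  sulphur-dioxide contribution → 0.4888 μm/a
  chloride contribution → 1.17 μm/a
  total first-year rate 1.658 μm/a
zinc: f(T) = +0.038·(T−10) [T≤10 °C] = -0.5396
  sulphur-dioxide contribution → 2.445 μm/a
  chloride contribution → 0.8562 μm/a
  ⇒ r_corr(zinc) = 3.301 μm/a
Ordering by μm/a: zinc (3.3) > copper (1.66)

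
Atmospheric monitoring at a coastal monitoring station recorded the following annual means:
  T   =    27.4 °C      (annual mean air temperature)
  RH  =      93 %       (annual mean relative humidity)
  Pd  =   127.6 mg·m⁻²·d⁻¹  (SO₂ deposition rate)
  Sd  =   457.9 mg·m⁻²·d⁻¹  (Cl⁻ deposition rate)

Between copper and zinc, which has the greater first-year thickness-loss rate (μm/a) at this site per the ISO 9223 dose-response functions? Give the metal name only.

copper: temperature factor f = -0.080·(17.4) = -1.3920
  sulphur-dioxide contribution → 1.123 μm/a
  chloride contribution → 5.838 μm/a
  ⇒ r_corr(copper) = 6.96 μm/a
zinc: f(T) = -0.071·(T−10) [T>10 °C] = -1.2354
  sulphur-dioxide contribution → 2.283 μm/a
  chloride contribution → 12.42 μm/a
  ⇒ r_corr(zinc) = 14.71 μm/a
Ordering by μm/a: zinc (14.7) > copper (6.96)

zinc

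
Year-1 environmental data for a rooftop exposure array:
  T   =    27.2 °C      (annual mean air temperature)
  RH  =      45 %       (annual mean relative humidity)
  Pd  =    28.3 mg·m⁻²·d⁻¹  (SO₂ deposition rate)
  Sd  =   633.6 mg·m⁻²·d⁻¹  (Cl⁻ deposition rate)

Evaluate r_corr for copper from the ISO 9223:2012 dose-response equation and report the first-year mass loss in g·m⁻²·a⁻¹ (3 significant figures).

copper: f(T) = -0.080·(T−10) [T>10 °C] = -1.3760
  SO₂ term: 0.0053·28.3^0.26·exp(0.059·45-1.3760) = 0.04542
  Cl⁻ term: 0.01025·633.6^0.27·exp(0.036·45+0.049·27.2) = 1.121
  r_corr = 0.04542 + 1.121 = 1.166 μm/a
Convert to mass loss: 1.166 μm/a × 8.96 g/cm³ = 10.45 g·m⁻²·a⁻¹

r_corr = 10.5 g·m⁻²·a⁻¹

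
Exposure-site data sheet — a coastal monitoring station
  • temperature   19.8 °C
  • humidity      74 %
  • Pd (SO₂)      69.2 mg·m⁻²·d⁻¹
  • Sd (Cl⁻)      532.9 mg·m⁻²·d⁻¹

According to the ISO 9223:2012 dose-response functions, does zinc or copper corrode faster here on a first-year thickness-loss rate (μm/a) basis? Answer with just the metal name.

zinc

zinc: f(T) = -0.071·(T−10) [T>10 °C] = -0.6958
  sulphur-dioxide contribution → 1.249 μm/a
  chloride contribution → 6.099 μm/a
  ⇒ r_corr(zinc) = 7.347 μm/a
copper: temperature factor f = -0.080·(9.8) = -0.7840
  sulphur-dioxide contribution → 0.5733 μm/a
  chloride contribution → 2.115 μm/a
  total first-year rate 2.688 μm/a
Ordering by μm/a: zinc (7.35) > copper (2.69)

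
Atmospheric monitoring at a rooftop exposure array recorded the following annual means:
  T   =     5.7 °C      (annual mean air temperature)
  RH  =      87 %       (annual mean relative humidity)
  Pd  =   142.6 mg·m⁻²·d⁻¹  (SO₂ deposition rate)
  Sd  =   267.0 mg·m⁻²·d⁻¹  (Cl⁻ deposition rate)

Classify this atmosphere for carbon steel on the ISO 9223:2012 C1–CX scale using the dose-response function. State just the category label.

carbon steel: f(T) = +0.150·(T−10) [T≤10 °C] = -0.6450
  sulphur-dioxide contribution → 69.77 μm/a
  chloride contribution → 72.26 μm/a
  ⇒ r_corr(carbon steel) = 142 μm/a
Category bounds: 80…200 μm/a bracket r_corr ⇒ C5

C5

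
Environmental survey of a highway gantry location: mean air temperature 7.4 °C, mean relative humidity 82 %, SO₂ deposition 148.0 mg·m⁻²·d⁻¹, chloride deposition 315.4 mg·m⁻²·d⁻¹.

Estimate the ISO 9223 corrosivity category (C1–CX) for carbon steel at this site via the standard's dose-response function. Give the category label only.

carbon steel: f(T) = +0.150·(T−10) [T≤10 °C] = -0.3900
  SO₂ term: 1.77·148.0^0.52·exp(0.02·82-0.3900) = 83.06
  Sd branch = 0.102·Sd^0.62·e^(0.033·RH+0.04·T) = 72.72 μm/a
  sum: 83.06 + 72.72 → r_corr = 155.8 μm/a
156 μm/a falls in (80, 200] for carbon steel → category C5

C5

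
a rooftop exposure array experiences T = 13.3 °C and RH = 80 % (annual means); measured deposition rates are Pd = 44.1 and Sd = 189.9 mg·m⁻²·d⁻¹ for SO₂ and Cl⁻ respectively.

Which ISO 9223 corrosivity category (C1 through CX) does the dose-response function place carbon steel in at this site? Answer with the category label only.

C5

carbon steel: f(T) = -0.054·(T−10) [T>10 °C] = -0.1782
  sulphur-dioxide contribution → 52.55 μm/a
  chloride contribution → 62.93 μm/a
  total first-year rate 115.5 μm/a
115 μm/a falls in (80, 200] for carbon steel → category C5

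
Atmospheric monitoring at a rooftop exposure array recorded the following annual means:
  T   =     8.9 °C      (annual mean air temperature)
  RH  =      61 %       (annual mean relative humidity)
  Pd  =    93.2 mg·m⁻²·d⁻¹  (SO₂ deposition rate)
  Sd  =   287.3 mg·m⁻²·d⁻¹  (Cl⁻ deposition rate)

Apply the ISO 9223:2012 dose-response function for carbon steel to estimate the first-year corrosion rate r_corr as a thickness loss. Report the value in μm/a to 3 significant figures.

carbon steel: T≤10 °C ⇒ hinge +0.150·(8.9−10) = -0.1650
  SO₂ term: 1.77·93.2^0.52·exp(0.02·61-0.1650) = 53.73
  Sd branch = 0.102·Sd^0.62·e^(0.033·RH+0.04·T) = 36.44 μm/a
  sum: 53.73 + 36.44 → r_corr = 90.18 μm/a

r_corr = 90.2 μm/a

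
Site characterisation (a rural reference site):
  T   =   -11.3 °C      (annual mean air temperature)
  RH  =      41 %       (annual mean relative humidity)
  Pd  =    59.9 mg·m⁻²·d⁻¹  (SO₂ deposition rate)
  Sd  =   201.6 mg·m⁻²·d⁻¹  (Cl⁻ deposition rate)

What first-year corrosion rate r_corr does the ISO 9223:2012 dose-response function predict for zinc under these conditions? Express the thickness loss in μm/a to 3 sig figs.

r_corr = 0.421 μm/a

zinc: T≤10 °C ⇒ hinge +0.038·(-11.3−10) = -0.8094
  Pd branch = 0.0129·Pd^0.44·e^(0.046·RH+f) = 0.2292 μm/a
  Cl⁻ term: 0.0175·201.6^0.57·exp(0.008·41+0.085·-11.3) = 0.1914
  sum: 0.2292 + 0.1914 → r_corr = 0.4206 μm/a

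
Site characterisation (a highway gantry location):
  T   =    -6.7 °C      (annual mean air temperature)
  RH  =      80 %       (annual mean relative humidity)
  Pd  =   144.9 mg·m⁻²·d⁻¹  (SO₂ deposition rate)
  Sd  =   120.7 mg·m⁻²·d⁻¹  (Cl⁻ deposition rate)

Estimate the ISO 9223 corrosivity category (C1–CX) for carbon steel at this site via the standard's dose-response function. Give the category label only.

C3

carbon steel: temperature factor f = +0.150·(-16.7) = -2.5050
  SO₂ term: 1.77·144.9^0.52·exp(0.02·80-2.5050) = 9.521
  Cl⁻ term: 0.102·120.7^0.62·exp(0.033·80+0.04·-6.7) = 21.35
  sum: 9.521 + 21.35 → r_corr = 30.87 μm/a
ISO 9223 Table 2 (carbon steel): 25 < 30.9 ≤ 50 μm/a ⇒ C3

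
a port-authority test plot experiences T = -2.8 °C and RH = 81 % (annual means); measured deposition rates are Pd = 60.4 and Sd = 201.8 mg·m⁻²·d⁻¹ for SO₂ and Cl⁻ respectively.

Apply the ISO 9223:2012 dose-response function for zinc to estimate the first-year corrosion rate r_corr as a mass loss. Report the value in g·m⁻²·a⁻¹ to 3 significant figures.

zinc: f(T) = +0.038·(T−10) [T≤10 °C] = -0.4864
  SO₂ term: 0.0129·60.4^0.44·exp(0.046·81-0.4864) = 2.001
  Cl⁻ term: 0.0175·201.8^0.57·exp(0.008·81+0.085·-2.8) = 0.5431
  sum: 2.001 + 0.5431 → r_corr = 2.544 μm/a
Convert to mass loss: 2.544 μm/a × 7.14 g/cm³ = 18.16 g·m⁻²·a⁻¹

r_corr = 18.2 g·m⁻²·a⁻¹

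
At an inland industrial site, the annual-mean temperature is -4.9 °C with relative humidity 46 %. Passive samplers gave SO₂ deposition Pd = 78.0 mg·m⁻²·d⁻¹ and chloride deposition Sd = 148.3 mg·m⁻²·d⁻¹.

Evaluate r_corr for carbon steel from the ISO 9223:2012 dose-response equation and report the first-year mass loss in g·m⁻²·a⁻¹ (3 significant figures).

r_corr = 103 g·m⁻²·a⁻¹

carbon steel: f(T) = +0.150·(T−10) [T≤10 °C] = -2.2350
  Pd branch = 1.77·Pd^0.52·e^(0.02·RH+f) = 4.579 μm/a
  Cl⁻ term: 0.102·148.3^0.62·exp(0.033·46+0.04·-4.9) = 8.489
  r_corr = 4.579 + 8.489 = 13.07 μm/a
Convert to mass loss: 13.07 μm/a × 7.85 g/cm³ = 102.6 g·m⁻²·a⁻¹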